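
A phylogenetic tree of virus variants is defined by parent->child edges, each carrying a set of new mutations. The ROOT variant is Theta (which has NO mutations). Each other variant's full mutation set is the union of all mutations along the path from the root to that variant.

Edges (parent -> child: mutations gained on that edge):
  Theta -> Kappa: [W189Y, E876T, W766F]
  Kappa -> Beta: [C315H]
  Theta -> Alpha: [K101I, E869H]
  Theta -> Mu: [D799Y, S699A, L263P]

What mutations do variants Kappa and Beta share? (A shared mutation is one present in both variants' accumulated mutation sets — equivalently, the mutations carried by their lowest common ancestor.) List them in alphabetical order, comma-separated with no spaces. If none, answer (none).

Answer: E876T,W189Y,W766F

Derivation:
Accumulating mutations along path to Kappa:
  At Theta: gained [] -> total []
  At Kappa: gained ['W189Y', 'E876T', 'W766F'] -> total ['E876T', 'W189Y', 'W766F']
Mutations(Kappa) = ['E876T', 'W189Y', 'W766F']
Accumulating mutations along path to Beta:
  At Theta: gained [] -> total []
  At Kappa: gained ['W189Y', 'E876T', 'W766F'] -> total ['E876T', 'W189Y', 'W766F']
  At Beta: gained ['C315H'] -> total ['C315H', 'E876T', 'W189Y', 'W766F']
Mutations(Beta) = ['C315H', 'E876T', 'W189Y', 'W766F']
Intersection: ['E876T', 'W189Y', 'W766F'] ∩ ['C315H', 'E876T', 'W189Y', 'W766F'] = ['E876T', 'W189Y', 'W766F']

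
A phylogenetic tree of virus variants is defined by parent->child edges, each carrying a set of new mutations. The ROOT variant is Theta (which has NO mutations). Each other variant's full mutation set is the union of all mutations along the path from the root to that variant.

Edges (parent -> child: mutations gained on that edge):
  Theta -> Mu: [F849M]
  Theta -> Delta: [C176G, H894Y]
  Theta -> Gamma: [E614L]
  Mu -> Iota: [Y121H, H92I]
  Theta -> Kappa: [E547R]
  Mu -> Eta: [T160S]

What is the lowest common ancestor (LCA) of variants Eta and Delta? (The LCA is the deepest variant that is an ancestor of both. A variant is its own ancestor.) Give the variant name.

Answer: Theta

Derivation:
Path from root to Eta: Theta -> Mu -> Eta
  ancestors of Eta: {Theta, Mu, Eta}
Path from root to Delta: Theta -> Delta
  ancestors of Delta: {Theta, Delta}
Common ancestors: {Theta}
Walk up from Delta: Delta (not in ancestors of Eta), Theta (in ancestors of Eta)
Deepest common ancestor (LCA) = Theta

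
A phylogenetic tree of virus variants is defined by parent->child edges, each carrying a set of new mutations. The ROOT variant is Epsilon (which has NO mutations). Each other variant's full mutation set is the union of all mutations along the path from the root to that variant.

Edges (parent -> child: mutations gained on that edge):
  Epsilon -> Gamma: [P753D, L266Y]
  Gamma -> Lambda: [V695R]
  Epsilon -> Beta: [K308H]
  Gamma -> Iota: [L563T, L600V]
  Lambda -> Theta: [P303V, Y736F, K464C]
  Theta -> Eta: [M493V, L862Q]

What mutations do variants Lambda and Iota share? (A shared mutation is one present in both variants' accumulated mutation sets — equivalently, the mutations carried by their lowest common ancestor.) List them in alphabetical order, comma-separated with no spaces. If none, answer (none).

Answer: L266Y,P753D

Derivation:
Accumulating mutations along path to Lambda:
  At Epsilon: gained [] -> total []
  At Gamma: gained ['P753D', 'L266Y'] -> total ['L266Y', 'P753D']
  At Lambda: gained ['V695R'] -> total ['L266Y', 'P753D', 'V695R']
Mutations(Lambda) = ['L266Y', 'P753D', 'V695R']
Accumulating mutations along path to Iota:
  At Epsilon: gained [] -> total []
  At Gamma: gained ['P753D', 'L266Y'] -> total ['L266Y', 'P753D']
  At Iota: gained ['L563T', 'L600V'] -> total ['L266Y', 'L563T', 'L600V', 'P753D']
Mutations(Iota) = ['L266Y', 'L563T', 'L600V', 'P753D']
Intersection: ['L266Y', 'P753D', 'V695R'] ∩ ['L266Y', 'L563T', 'L600V', 'P753D'] = ['L266Y', 'P753D']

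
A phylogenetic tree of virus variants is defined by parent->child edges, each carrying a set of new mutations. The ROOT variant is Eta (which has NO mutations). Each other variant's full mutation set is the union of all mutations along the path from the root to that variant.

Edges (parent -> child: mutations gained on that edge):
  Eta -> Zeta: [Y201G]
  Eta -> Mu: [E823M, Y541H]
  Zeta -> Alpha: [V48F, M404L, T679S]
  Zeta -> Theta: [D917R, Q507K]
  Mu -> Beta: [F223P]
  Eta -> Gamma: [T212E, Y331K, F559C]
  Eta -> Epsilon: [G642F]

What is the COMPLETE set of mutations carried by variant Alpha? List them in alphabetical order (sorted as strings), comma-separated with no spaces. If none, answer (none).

Answer: M404L,T679S,V48F,Y201G

Derivation:
At Eta: gained [] -> total []
At Zeta: gained ['Y201G'] -> total ['Y201G']
At Alpha: gained ['V48F', 'M404L', 'T679S'] -> total ['M404L', 'T679S', 'V48F', 'Y201G']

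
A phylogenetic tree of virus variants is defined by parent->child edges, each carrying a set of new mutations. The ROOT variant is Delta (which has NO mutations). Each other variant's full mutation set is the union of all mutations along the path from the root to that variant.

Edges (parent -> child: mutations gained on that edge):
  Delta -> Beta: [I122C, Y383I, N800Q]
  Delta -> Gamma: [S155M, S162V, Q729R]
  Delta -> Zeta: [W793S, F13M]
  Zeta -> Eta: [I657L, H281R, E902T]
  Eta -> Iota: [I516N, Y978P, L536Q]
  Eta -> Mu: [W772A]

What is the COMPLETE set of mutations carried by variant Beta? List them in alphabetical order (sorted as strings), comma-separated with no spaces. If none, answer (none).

Answer: I122C,N800Q,Y383I

Derivation:
At Delta: gained [] -> total []
At Beta: gained ['I122C', 'Y383I', 'N800Q'] -> total ['I122C', 'N800Q', 'Y383I']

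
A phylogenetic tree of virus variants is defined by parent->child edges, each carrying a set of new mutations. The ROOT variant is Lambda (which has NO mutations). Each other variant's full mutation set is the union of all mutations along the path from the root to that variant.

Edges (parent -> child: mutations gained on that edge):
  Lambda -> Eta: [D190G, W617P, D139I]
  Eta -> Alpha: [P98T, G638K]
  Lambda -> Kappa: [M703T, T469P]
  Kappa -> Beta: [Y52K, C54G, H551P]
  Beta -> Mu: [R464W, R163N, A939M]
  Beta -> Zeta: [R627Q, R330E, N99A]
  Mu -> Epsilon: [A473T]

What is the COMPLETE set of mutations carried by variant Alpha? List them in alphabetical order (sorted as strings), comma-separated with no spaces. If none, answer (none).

Answer: D139I,D190G,G638K,P98T,W617P

Derivation:
At Lambda: gained [] -> total []
At Eta: gained ['D190G', 'W617P', 'D139I'] -> total ['D139I', 'D190G', 'W617P']
At Alpha: gained ['P98T', 'G638K'] -> total ['D139I', 'D190G', 'G638K', 'P98T', 'W617P']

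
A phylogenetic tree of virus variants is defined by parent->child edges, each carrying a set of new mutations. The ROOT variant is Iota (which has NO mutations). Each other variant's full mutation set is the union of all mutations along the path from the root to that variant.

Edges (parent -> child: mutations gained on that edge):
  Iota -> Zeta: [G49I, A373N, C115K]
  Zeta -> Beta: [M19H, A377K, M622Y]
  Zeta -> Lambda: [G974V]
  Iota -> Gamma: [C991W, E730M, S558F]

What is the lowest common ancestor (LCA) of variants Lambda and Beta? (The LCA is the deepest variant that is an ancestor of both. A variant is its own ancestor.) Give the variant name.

Path from root to Lambda: Iota -> Zeta -> Lambda
  ancestors of Lambda: {Iota, Zeta, Lambda}
Path from root to Beta: Iota -> Zeta -> Beta
  ancestors of Beta: {Iota, Zeta, Beta}
Common ancestors: {Iota, Zeta}
Walk up from Beta: Beta (not in ancestors of Lambda), Zeta (in ancestors of Lambda), Iota (in ancestors of Lambda)
Deepest common ancestor (LCA) = Zeta

Answer: Zeta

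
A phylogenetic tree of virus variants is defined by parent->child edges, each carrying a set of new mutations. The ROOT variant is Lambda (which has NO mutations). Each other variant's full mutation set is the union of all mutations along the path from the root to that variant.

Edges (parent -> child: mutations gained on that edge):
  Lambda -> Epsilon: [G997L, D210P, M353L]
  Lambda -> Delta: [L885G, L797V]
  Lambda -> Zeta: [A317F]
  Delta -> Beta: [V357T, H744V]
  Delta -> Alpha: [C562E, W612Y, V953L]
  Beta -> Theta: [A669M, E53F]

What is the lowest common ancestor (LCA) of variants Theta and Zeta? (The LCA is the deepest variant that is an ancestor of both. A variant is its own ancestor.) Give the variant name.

Answer: Lambda

Derivation:
Path from root to Theta: Lambda -> Delta -> Beta -> Theta
  ancestors of Theta: {Lambda, Delta, Beta, Theta}
Path from root to Zeta: Lambda -> Zeta
  ancestors of Zeta: {Lambda, Zeta}
Common ancestors: {Lambda}
Walk up from Zeta: Zeta (not in ancestors of Theta), Lambda (in ancestors of Theta)
Deepest common ancestor (LCA) = Lambda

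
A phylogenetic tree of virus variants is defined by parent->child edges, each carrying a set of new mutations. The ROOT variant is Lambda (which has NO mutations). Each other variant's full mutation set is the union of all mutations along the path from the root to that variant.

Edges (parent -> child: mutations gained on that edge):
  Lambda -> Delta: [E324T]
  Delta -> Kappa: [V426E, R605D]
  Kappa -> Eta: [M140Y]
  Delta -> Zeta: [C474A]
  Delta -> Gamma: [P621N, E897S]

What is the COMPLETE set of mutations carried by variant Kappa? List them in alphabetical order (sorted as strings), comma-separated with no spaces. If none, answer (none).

At Lambda: gained [] -> total []
At Delta: gained ['E324T'] -> total ['E324T']
At Kappa: gained ['V426E', 'R605D'] -> total ['E324T', 'R605D', 'V426E']

Answer: E324T,R605D,V426E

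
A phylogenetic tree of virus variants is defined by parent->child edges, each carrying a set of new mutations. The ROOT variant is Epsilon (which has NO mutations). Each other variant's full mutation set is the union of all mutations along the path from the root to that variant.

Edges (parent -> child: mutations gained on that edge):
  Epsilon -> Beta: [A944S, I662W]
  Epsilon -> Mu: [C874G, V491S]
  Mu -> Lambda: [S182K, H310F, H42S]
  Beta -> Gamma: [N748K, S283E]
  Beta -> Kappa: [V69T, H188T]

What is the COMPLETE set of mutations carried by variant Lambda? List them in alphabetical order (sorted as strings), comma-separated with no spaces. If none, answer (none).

Answer: C874G,H310F,H42S,S182K,V491S

Derivation:
At Epsilon: gained [] -> total []
At Mu: gained ['C874G', 'V491S'] -> total ['C874G', 'V491S']
At Lambda: gained ['S182K', 'H310F', 'H42S'] -> total ['C874G', 'H310F', 'H42S', 'S182K', 'V491S']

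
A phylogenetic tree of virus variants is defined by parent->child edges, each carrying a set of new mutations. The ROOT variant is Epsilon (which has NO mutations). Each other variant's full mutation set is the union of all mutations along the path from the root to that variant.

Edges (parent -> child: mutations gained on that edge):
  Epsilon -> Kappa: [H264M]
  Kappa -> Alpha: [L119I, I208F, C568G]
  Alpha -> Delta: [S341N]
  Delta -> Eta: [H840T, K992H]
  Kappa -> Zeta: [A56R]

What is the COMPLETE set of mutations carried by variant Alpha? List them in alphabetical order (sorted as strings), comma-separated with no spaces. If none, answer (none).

At Epsilon: gained [] -> total []
At Kappa: gained ['H264M'] -> total ['H264M']
At Alpha: gained ['L119I', 'I208F', 'C568G'] -> total ['C568G', 'H264M', 'I208F', 'L119I']

Answer: C568G,H264M,I208F,L119I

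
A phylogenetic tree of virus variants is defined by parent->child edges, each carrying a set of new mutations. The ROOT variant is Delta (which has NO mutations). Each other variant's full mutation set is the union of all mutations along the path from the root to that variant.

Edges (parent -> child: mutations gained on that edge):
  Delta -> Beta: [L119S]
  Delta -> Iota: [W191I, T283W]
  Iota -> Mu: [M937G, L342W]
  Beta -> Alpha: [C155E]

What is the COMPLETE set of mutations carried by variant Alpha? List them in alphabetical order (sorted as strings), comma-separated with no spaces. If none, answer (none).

At Delta: gained [] -> total []
At Beta: gained ['L119S'] -> total ['L119S']
At Alpha: gained ['C155E'] -> total ['C155E', 'L119S']

Answer: C155E,L119S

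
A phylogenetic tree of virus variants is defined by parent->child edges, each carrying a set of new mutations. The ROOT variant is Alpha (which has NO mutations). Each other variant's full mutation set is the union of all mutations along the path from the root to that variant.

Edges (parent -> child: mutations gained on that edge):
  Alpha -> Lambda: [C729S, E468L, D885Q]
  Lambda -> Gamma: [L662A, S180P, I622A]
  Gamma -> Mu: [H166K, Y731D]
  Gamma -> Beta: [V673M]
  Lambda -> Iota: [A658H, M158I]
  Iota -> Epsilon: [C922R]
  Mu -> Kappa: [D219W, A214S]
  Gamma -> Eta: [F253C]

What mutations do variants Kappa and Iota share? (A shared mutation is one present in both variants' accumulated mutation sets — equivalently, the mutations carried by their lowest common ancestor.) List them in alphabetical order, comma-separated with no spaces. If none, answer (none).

Accumulating mutations along path to Kappa:
  At Alpha: gained [] -> total []
  At Lambda: gained ['C729S', 'E468L', 'D885Q'] -> total ['C729S', 'D885Q', 'E468L']
  At Gamma: gained ['L662A', 'S180P', 'I622A'] -> total ['C729S', 'D885Q', 'E468L', 'I622A', 'L662A', 'S180P']
  At Mu: gained ['H166K', 'Y731D'] -> total ['C729S', 'D885Q', 'E468L', 'H166K', 'I622A', 'L662A', 'S180P', 'Y731D']
  At Kappa: gained ['D219W', 'A214S'] -> total ['A214S', 'C729S', 'D219W', 'D885Q', 'E468L', 'H166K', 'I622A', 'L662A', 'S180P', 'Y731D']
Mutations(Kappa) = ['A214S', 'C729S', 'D219W', 'D885Q', 'E468L', 'H166K', 'I622A', 'L662A', 'S180P', 'Y731D']
Accumulating mutations along path to Iota:
  At Alpha: gained [] -> total []
  At Lambda: gained ['C729S', 'E468L', 'D885Q'] -> total ['C729S', 'D885Q', 'E468L']
  At Iota: gained ['A658H', 'M158I'] -> total ['A658H', 'C729S', 'D885Q', 'E468L', 'M158I']
Mutations(Iota) = ['A658H', 'C729S', 'D885Q', 'E468L', 'M158I']
Intersection: ['A214S', 'C729S', 'D219W', 'D885Q', 'E468L', 'H166K', 'I622A', 'L662A', 'S180P', 'Y731D'] ∩ ['A658H', 'C729S', 'D885Q', 'E468L', 'M158I'] = ['C729S', 'D885Q', 'E468L']

Answer: C729S,D885Q,E468L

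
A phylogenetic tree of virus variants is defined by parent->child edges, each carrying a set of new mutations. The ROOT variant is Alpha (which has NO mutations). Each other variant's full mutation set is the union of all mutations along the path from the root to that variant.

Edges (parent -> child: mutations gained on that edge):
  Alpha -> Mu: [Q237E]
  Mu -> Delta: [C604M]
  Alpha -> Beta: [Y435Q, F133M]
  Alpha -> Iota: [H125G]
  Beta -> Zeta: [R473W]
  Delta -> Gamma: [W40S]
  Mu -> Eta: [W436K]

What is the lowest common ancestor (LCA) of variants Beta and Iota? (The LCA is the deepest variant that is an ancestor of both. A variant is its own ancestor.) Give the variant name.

Answer: Alpha

Derivation:
Path from root to Beta: Alpha -> Beta
  ancestors of Beta: {Alpha, Beta}
Path from root to Iota: Alpha -> Iota
  ancestors of Iota: {Alpha, Iota}
Common ancestors: {Alpha}
Walk up from Iota: Iota (not in ancestors of Beta), Alpha (in ancestors of Beta)
Deepest common ancestor (LCA) = Alpha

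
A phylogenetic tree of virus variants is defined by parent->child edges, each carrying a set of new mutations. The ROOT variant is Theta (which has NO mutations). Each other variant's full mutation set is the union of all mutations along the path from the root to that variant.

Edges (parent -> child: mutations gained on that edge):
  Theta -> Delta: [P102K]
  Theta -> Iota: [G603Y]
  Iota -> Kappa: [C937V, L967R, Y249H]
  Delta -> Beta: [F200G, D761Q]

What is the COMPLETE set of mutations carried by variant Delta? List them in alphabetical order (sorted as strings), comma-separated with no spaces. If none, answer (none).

Answer: P102K

Derivation:
At Theta: gained [] -> total []
At Delta: gained ['P102K'] -> total ['P102K']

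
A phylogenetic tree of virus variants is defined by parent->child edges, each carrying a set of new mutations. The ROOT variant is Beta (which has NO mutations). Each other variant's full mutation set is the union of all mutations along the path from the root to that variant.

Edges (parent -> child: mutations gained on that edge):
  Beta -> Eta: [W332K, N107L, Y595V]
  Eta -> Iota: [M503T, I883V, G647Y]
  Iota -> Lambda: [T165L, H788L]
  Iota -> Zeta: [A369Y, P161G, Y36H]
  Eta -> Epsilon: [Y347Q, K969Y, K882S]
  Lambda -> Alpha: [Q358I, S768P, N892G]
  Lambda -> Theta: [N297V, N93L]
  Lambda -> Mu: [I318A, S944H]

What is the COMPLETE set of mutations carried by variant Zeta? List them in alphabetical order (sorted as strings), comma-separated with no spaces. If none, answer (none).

At Beta: gained [] -> total []
At Eta: gained ['W332K', 'N107L', 'Y595V'] -> total ['N107L', 'W332K', 'Y595V']
At Iota: gained ['M503T', 'I883V', 'G647Y'] -> total ['G647Y', 'I883V', 'M503T', 'N107L', 'W332K', 'Y595V']
At Zeta: gained ['A369Y', 'P161G', 'Y36H'] -> total ['A369Y', 'G647Y', 'I883V', 'M503T', 'N107L', 'P161G', 'W332K', 'Y36H', 'Y595V']

Answer: A369Y,G647Y,I883V,M503T,N107L,P161G,W332K,Y36H,Y595V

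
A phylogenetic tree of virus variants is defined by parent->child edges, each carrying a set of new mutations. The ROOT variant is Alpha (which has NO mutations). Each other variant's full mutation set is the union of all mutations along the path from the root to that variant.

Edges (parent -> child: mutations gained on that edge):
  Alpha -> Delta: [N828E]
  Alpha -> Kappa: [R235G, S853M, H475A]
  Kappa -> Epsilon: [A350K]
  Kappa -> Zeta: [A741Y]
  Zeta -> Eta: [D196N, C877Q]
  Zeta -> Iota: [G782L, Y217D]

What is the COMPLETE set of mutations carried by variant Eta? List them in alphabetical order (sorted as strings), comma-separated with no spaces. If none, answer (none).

At Alpha: gained [] -> total []
At Kappa: gained ['R235G', 'S853M', 'H475A'] -> total ['H475A', 'R235G', 'S853M']
At Zeta: gained ['A741Y'] -> total ['A741Y', 'H475A', 'R235G', 'S853M']
At Eta: gained ['D196N', 'C877Q'] -> total ['A741Y', 'C877Q', 'D196N', 'H475A', 'R235G', 'S853M']

Answer: A741Y,C877Q,D196N,H475A,R235G,S853M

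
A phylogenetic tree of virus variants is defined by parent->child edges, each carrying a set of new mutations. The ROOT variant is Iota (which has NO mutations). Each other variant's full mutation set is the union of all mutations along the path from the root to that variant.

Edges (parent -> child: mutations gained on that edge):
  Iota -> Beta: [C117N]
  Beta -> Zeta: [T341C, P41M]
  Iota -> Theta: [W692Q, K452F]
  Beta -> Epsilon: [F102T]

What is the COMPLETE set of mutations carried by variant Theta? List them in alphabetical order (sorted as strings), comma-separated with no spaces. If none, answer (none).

At Iota: gained [] -> total []
At Theta: gained ['W692Q', 'K452F'] -> total ['K452F', 'W692Q']

Answer: K452F,W692Q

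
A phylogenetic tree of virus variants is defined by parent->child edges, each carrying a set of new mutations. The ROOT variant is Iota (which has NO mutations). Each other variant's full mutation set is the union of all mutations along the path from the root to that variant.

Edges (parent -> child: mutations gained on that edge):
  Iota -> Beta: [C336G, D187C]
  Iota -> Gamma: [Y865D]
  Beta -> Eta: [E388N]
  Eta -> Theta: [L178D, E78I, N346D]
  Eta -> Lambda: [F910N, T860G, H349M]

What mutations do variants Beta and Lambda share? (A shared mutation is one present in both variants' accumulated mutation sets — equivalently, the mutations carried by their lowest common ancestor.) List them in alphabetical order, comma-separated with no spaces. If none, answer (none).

Accumulating mutations along path to Beta:
  At Iota: gained [] -> total []
  At Beta: gained ['C336G', 'D187C'] -> total ['C336G', 'D187C']
Mutations(Beta) = ['C336G', 'D187C']
Accumulating mutations along path to Lambda:
  At Iota: gained [] -> total []
  At Beta: gained ['C336G', 'D187C'] -> total ['C336G', 'D187C']
  At Eta: gained ['E388N'] -> total ['C336G', 'D187C', 'E388N']
  At Lambda: gained ['F910N', 'T860G', 'H349M'] -> total ['C336G', 'D187C', 'E388N', 'F910N', 'H349M', 'T860G']
Mutations(Lambda) = ['C336G', 'D187C', 'E388N', 'F910N', 'H349M', 'T860G']
Intersection: ['C336G', 'D187C'] ∩ ['C336G', 'D187C', 'E388N', 'F910N', 'H349M', 'T860G'] = ['C336G', 'D187C']

Answer: C336G,D187C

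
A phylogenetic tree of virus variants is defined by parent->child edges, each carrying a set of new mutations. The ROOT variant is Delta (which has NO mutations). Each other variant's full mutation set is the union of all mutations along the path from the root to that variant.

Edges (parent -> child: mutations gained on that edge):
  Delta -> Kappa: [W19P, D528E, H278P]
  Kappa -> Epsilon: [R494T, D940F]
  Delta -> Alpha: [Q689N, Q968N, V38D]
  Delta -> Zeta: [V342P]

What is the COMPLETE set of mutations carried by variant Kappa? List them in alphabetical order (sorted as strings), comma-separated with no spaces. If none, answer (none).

Answer: D528E,H278P,W19P

Derivation:
At Delta: gained [] -> total []
At Kappa: gained ['W19P', 'D528E', 'H278P'] -> total ['D528E', 'H278P', 'W19P']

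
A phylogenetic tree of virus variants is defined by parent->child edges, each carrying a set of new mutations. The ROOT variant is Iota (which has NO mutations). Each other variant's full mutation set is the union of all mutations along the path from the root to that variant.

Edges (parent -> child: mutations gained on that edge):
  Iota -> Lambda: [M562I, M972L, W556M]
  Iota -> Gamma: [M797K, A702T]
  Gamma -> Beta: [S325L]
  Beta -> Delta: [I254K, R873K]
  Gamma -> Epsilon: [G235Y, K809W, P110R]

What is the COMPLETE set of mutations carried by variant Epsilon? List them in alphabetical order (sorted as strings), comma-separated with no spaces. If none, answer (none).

At Iota: gained [] -> total []
At Gamma: gained ['M797K', 'A702T'] -> total ['A702T', 'M797K']
At Epsilon: gained ['G235Y', 'K809W', 'P110R'] -> total ['A702T', 'G235Y', 'K809W', 'M797K', 'P110R']

Answer: A702T,G235Y,K809W,M797K,P110R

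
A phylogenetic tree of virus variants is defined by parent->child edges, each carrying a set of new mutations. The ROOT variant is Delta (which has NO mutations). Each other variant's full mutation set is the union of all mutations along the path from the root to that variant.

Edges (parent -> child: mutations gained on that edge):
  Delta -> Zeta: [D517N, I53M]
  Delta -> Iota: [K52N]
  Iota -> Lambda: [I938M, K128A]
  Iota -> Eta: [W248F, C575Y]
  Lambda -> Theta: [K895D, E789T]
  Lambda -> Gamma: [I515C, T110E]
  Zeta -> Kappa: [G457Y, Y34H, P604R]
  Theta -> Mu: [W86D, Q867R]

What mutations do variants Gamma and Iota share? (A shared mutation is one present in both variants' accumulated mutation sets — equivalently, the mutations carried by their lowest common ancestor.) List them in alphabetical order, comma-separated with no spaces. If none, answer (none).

Accumulating mutations along path to Gamma:
  At Delta: gained [] -> total []
  At Iota: gained ['K52N'] -> total ['K52N']
  At Lambda: gained ['I938M', 'K128A'] -> total ['I938M', 'K128A', 'K52N']
  At Gamma: gained ['I515C', 'T110E'] -> total ['I515C', 'I938M', 'K128A', 'K52N', 'T110E']
Mutations(Gamma) = ['I515C', 'I938M', 'K128A', 'K52N', 'T110E']
Accumulating mutations along path to Iota:
  At Delta: gained [] -> total []
  At Iota: gained ['K52N'] -> total ['K52N']
Mutations(Iota) = ['K52N']
Intersection: ['I515C', 'I938M', 'K128A', 'K52N', 'T110E'] ∩ ['K52N'] = ['K52N']

Answer: K52N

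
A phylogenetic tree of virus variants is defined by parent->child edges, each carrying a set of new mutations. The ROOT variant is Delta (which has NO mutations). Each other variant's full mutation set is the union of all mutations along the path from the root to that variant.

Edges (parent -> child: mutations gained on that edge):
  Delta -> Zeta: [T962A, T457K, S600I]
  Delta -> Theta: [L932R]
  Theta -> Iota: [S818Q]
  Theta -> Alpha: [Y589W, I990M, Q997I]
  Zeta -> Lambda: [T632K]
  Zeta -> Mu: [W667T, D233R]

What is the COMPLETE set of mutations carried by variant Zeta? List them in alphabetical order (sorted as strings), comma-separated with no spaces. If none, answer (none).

Answer: S600I,T457K,T962A

Derivation:
At Delta: gained [] -> total []
At Zeta: gained ['T962A', 'T457K', 'S600I'] -> total ['S600I', 'T457K', 'T962A']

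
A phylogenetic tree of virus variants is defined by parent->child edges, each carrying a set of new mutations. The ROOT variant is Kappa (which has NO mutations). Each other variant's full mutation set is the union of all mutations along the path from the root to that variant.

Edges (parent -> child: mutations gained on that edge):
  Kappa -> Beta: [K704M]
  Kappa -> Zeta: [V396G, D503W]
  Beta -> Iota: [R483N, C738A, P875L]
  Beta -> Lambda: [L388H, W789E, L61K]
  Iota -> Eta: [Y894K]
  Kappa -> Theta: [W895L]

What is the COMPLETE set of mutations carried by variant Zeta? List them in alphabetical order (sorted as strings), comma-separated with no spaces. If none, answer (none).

Answer: D503W,V396G

Derivation:
At Kappa: gained [] -> total []
At Zeta: gained ['V396G', 'D503W'] -> total ['D503W', 'V396G']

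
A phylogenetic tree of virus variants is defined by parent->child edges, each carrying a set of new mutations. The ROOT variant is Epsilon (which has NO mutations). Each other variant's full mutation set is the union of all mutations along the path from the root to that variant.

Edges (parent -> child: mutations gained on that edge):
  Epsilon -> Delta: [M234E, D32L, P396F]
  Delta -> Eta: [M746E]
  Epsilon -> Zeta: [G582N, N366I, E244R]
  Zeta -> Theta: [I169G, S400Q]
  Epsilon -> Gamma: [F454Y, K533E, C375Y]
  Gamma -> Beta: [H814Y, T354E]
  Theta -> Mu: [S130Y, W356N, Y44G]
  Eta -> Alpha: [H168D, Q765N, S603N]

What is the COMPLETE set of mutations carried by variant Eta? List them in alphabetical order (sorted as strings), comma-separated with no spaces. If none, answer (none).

At Epsilon: gained [] -> total []
At Delta: gained ['M234E', 'D32L', 'P396F'] -> total ['D32L', 'M234E', 'P396F']
At Eta: gained ['M746E'] -> total ['D32L', 'M234E', 'M746E', 'P396F']

Answer: D32L,M234E,M746E,P396F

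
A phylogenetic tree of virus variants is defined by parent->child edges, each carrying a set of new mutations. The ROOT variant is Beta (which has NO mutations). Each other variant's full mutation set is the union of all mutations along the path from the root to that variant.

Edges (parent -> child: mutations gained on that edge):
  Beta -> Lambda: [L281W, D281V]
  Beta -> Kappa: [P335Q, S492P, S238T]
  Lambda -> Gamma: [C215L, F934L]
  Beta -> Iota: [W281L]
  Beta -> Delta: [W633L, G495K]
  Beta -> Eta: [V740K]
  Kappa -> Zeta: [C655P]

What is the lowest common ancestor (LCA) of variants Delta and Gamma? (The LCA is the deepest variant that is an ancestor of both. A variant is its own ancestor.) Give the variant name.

Answer: Beta

Derivation:
Path from root to Delta: Beta -> Delta
  ancestors of Delta: {Beta, Delta}
Path from root to Gamma: Beta -> Lambda -> Gamma
  ancestors of Gamma: {Beta, Lambda, Gamma}
Common ancestors: {Beta}
Walk up from Gamma: Gamma (not in ancestors of Delta), Lambda (not in ancestors of Delta), Beta (in ancestors of Delta)
Deepest common ancestor (LCA) = Beta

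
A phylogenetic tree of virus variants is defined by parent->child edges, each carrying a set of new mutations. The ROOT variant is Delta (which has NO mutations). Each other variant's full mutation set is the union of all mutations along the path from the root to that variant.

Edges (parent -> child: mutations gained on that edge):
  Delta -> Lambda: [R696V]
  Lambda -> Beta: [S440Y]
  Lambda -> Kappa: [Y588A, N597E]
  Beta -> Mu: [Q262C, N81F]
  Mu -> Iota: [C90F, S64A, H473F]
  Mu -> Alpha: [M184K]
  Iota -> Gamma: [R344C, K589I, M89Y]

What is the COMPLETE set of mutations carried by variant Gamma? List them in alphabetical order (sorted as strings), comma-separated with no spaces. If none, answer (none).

At Delta: gained [] -> total []
At Lambda: gained ['R696V'] -> total ['R696V']
At Beta: gained ['S440Y'] -> total ['R696V', 'S440Y']
At Mu: gained ['Q262C', 'N81F'] -> total ['N81F', 'Q262C', 'R696V', 'S440Y']
At Iota: gained ['C90F', 'S64A', 'H473F'] -> total ['C90F', 'H473F', 'N81F', 'Q262C', 'R696V', 'S440Y', 'S64A']
At Gamma: gained ['R344C', 'K589I', 'M89Y'] -> total ['C90F', 'H473F', 'K589I', 'M89Y', 'N81F', 'Q262C', 'R344C', 'R696V', 'S440Y', 'S64A']

Answer: C90F,H473F,K589I,M89Y,N81F,Q262C,R344C,R696V,S440Y,S64A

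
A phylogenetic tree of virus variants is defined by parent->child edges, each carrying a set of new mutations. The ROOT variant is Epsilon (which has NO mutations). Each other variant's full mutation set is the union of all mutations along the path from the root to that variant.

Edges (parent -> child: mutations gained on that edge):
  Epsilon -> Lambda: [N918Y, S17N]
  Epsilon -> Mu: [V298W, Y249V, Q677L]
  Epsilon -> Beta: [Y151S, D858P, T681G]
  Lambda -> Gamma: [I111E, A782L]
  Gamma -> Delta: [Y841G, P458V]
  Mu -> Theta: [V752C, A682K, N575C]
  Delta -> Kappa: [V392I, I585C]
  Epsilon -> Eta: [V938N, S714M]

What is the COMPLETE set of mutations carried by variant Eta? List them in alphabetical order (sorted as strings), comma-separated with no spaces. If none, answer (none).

At Epsilon: gained [] -> total []
At Eta: gained ['V938N', 'S714M'] -> total ['S714M', 'V938N']

Answer: S714M,V938N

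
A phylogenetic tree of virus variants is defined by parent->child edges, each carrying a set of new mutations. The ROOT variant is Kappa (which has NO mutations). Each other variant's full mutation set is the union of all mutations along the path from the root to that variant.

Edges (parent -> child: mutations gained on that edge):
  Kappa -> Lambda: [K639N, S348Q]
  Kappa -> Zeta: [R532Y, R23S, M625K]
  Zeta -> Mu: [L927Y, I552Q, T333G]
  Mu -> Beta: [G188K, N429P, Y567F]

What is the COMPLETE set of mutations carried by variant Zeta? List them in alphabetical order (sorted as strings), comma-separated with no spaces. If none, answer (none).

At Kappa: gained [] -> total []
At Zeta: gained ['R532Y', 'R23S', 'M625K'] -> total ['M625K', 'R23S', 'R532Y']

Answer: M625K,R23S,R532Y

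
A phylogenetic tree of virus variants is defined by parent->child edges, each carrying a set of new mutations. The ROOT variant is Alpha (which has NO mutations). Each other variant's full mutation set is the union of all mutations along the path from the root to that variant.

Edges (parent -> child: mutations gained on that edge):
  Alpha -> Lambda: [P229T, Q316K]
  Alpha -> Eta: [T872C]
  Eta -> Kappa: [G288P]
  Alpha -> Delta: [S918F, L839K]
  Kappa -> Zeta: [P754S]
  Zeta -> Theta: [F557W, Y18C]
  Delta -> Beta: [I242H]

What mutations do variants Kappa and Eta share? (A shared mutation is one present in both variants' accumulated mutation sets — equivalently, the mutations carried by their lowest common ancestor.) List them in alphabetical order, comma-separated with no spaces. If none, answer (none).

Accumulating mutations along path to Kappa:
  At Alpha: gained [] -> total []
  At Eta: gained ['T872C'] -> total ['T872C']
  At Kappa: gained ['G288P'] -> total ['G288P', 'T872C']
Mutations(Kappa) = ['G288P', 'T872C']
Accumulating mutations along path to Eta:
  At Alpha: gained [] -> total []
  At Eta: gained ['T872C'] -> total ['T872C']
Mutations(Eta) = ['T872C']
Intersection: ['G288P', 'T872C'] ∩ ['T872C'] = ['T872C']

Answer: T872C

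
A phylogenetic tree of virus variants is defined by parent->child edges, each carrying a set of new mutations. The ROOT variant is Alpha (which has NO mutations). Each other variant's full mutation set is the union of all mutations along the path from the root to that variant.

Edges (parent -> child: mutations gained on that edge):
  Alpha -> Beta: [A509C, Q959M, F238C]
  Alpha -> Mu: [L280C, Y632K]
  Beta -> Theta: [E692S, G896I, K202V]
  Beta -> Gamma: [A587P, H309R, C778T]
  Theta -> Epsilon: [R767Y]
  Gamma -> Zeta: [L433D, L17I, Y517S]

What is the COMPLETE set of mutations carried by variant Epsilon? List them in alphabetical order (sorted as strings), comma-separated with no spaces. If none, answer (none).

At Alpha: gained [] -> total []
At Beta: gained ['A509C', 'Q959M', 'F238C'] -> total ['A509C', 'F238C', 'Q959M']
At Theta: gained ['E692S', 'G896I', 'K202V'] -> total ['A509C', 'E692S', 'F238C', 'G896I', 'K202V', 'Q959M']
At Epsilon: gained ['R767Y'] -> total ['A509C', 'E692S', 'F238C', 'G896I', 'K202V', 'Q959M', 'R767Y']

Answer: A509C,E692S,F238C,G896I,K202V,Q959M,R767Y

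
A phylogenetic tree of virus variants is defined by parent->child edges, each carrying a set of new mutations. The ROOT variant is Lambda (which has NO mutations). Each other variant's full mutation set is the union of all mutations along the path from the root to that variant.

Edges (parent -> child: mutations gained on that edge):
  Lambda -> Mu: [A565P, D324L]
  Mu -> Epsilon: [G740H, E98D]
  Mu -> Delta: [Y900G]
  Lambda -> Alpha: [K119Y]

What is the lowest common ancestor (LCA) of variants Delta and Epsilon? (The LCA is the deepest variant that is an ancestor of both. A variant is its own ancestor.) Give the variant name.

Answer: Mu

Derivation:
Path from root to Delta: Lambda -> Mu -> Delta
  ancestors of Delta: {Lambda, Mu, Delta}
Path from root to Epsilon: Lambda -> Mu -> Epsilon
  ancestors of Epsilon: {Lambda, Mu, Epsilon}
Common ancestors: {Lambda, Mu}
Walk up from Epsilon: Epsilon (not in ancestors of Delta), Mu (in ancestors of Delta), Lambda (in ancestors of Delta)
Deepest common ancestor (LCA) = Mu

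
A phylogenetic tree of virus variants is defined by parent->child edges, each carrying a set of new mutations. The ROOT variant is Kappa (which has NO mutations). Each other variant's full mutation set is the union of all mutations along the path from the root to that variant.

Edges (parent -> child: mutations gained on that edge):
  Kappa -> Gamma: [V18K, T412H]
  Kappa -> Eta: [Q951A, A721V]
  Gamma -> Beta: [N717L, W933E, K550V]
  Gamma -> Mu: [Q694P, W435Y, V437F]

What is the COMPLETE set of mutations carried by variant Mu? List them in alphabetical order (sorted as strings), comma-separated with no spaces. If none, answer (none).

At Kappa: gained [] -> total []
At Gamma: gained ['V18K', 'T412H'] -> total ['T412H', 'V18K']
At Mu: gained ['Q694P', 'W435Y', 'V437F'] -> total ['Q694P', 'T412H', 'V18K', 'V437F', 'W435Y']

Answer: Q694P,T412H,V18K,V437F,W435Y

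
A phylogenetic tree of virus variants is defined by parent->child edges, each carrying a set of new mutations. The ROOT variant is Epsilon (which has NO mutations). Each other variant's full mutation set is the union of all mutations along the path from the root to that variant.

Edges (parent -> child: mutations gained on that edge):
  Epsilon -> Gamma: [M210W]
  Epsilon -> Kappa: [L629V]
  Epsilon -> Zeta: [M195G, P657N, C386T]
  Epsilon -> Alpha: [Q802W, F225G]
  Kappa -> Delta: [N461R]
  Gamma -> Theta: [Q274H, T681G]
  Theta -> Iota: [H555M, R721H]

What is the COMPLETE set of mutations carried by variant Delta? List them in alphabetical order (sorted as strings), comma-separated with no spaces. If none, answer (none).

Answer: L629V,N461R

Derivation:
At Epsilon: gained [] -> total []
At Kappa: gained ['L629V'] -> total ['L629V']
At Delta: gained ['N461R'] -> total ['L629V', 'N461R']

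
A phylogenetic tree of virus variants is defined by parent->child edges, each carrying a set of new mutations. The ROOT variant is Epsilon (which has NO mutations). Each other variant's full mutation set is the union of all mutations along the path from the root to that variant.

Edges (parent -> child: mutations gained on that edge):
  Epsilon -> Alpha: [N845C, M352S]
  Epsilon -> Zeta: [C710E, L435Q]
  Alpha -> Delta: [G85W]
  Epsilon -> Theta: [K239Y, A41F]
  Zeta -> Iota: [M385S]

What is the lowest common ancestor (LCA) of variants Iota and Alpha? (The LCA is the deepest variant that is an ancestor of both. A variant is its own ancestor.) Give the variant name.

Answer: Epsilon

Derivation:
Path from root to Iota: Epsilon -> Zeta -> Iota
  ancestors of Iota: {Epsilon, Zeta, Iota}
Path from root to Alpha: Epsilon -> Alpha
  ancestors of Alpha: {Epsilon, Alpha}
Common ancestors: {Epsilon}
Walk up from Alpha: Alpha (not in ancestors of Iota), Epsilon (in ancestors of Iota)
Deepest common ancestor (LCA) = Epsilon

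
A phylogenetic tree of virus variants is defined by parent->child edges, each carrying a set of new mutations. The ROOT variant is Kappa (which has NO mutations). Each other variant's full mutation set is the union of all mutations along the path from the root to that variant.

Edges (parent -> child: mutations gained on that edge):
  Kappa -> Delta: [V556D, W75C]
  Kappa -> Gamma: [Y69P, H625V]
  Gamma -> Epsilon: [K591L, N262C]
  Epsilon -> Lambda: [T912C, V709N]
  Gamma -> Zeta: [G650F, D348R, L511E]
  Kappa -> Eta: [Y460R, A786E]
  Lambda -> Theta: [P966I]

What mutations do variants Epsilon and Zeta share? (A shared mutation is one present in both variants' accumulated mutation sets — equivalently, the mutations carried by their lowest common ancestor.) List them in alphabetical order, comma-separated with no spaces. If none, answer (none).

Accumulating mutations along path to Epsilon:
  At Kappa: gained [] -> total []
  At Gamma: gained ['Y69P', 'H625V'] -> total ['H625V', 'Y69P']
  At Epsilon: gained ['K591L', 'N262C'] -> total ['H625V', 'K591L', 'N262C', 'Y69P']
Mutations(Epsilon) = ['H625V', 'K591L', 'N262C', 'Y69P']
Accumulating mutations along path to Zeta:
  At Kappa: gained [] -> total []
  At Gamma: gained ['Y69P', 'H625V'] -> total ['H625V', 'Y69P']
  At Zeta: gained ['G650F', 'D348R', 'L511E'] -> total ['D348R', 'G650F', 'H625V', 'L511E', 'Y69P']
Mutations(Zeta) = ['D348R', 'G650F', 'H625V', 'L511E', 'Y69P']
Intersection: ['H625V', 'K591L', 'N262C', 'Y69P'] ∩ ['D348R', 'G650F', 'H625V', 'L511E', 'Y69P'] = ['H625V', 'Y69P']

Answer: H625V,Y69P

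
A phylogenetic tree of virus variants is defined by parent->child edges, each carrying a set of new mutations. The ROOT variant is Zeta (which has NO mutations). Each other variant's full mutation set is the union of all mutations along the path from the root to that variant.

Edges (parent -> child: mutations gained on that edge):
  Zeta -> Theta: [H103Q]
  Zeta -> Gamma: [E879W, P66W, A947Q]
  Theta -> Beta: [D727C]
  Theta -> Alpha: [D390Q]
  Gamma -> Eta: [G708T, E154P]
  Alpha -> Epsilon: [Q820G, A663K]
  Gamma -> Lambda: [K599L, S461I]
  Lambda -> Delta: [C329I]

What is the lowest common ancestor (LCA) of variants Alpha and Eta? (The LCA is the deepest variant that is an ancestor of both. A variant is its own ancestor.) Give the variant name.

Path from root to Alpha: Zeta -> Theta -> Alpha
  ancestors of Alpha: {Zeta, Theta, Alpha}
Path from root to Eta: Zeta -> Gamma -> Eta
  ancestors of Eta: {Zeta, Gamma, Eta}
Common ancestors: {Zeta}
Walk up from Eta: Eta (not in ancestors of Alpha), Gamma (not in ancestors of Alpha), Zeta (in ancestors of Alpha)
Deepest common ancestor (LCA) = Zeta

Answer: Zeta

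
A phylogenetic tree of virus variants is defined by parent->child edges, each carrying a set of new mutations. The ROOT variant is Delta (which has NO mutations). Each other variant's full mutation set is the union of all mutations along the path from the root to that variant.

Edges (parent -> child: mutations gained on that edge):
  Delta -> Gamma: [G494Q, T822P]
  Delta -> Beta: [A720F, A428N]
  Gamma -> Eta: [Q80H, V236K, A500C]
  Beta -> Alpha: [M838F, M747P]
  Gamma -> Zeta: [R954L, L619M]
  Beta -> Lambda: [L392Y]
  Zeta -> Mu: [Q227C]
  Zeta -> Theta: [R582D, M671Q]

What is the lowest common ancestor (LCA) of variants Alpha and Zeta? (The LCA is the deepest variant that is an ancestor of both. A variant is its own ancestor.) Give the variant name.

Answer: Delta

Derivation:
Path from root to Alpha: Delta -> Beta -> Alpha
  ancestors of Alpha: {Delta, Beta, Alpha}
Path from root to Zeta: Delta -> Gamma -> Zeta
  ancestors of Zeta: {Delta, Gamma, Zeta}
Common ancestors: {Delta}
Walk up from Zeta: Zeta (not in ancestors of Alpha), Gamma (not in ancestors of Alpha), Delta (in ancestors of Alpha)
Deepest common ancestor (LCA) = Delta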